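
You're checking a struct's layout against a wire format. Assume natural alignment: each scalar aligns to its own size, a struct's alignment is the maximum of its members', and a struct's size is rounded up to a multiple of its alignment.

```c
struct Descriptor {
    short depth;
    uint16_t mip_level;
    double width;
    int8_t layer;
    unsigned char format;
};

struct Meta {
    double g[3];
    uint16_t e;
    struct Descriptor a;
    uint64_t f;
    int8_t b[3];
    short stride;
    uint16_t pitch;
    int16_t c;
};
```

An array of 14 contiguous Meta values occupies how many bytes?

1120

Descriptor: depth at 0 (size 2, align 2) → ends 2; mip_level at 2 (size 2, align 2) → ends 4; pad 4 to align 8 for width; width at 8 (size 8, align 8) → ends 16; layer at 16 (size 1, align 1) → ends 17; format at 17 (size 1, align 1) → ends 18; tail pad 6 to reach multiple of 8; total 24 bytes, alignment 8
g at 0 (size 24, align 8) → ends 24
e at 24 (size 2, align 2) → ends 26
pad 6 to align 8 for a
a at 32 (size 24, align 8) → ends 56
f at 56 (size 8, align 8) → ends 64
b at 64 (size 3, align 1) → ends 67
pad 1 to align 2 for stride
stride at 68 (size 2, align 2) → ends 70
pitch at 70 (size 2, align 2) → ends 72
c at 72 (size 2, align 2) → ends 74
tail pad 6 to reach multiple of 8
total 80 bytes, alignment 8
array of 14: 14 × 80 = 1120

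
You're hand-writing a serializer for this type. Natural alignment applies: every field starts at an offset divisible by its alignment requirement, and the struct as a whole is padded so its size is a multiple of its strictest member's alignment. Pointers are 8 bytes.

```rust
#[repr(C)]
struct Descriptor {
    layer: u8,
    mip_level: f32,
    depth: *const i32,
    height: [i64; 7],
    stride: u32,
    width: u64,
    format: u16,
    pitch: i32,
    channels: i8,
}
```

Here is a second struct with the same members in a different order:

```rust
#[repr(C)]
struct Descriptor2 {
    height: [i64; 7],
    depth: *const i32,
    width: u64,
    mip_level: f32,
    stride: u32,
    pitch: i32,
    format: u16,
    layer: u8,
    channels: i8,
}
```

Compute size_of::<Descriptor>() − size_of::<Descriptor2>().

16

0..1  layer  (1B, 1-aligned)
1..4  -- padding (3B)
4..8  mip_level  (4B, 4-aligned)
8..16  depth  (8B, 8-aligned)
16..72  height  (56B, 8-aligned)
72..76  stride  (4B, 4-aligned)
76..80  -- padding (4B)
80..88  width  (8B, 8-aligned)
88..90  format  (2B, 2-aligned)
90..92  -- padding (2B)
92..96  pitch  (4B, 4-aligned)
96..97  channels  (1B, 1-aligned)
97..104  -- tail padding (7B)
sizeof = 104, alignof = 8
— Descriptor2 —
0..56  height  (56B, 8-aligned)
56..64  depth  (8B, 8-aligned)
64..72  width  (8B, 8-aligned)
72..76  mip_level  (4B, 4-aligned)
76..80  stride  (4B, 4-aligned)
80..84  pitch  (4B, 4-aligned)
84..86  format  (2B, 2-aligned)
86..87  layer  (1B, 1-aligned)
87..88  channels  (1B, 1-aligned)
sizeof = 88, alignof = 8
104 − 88 = 16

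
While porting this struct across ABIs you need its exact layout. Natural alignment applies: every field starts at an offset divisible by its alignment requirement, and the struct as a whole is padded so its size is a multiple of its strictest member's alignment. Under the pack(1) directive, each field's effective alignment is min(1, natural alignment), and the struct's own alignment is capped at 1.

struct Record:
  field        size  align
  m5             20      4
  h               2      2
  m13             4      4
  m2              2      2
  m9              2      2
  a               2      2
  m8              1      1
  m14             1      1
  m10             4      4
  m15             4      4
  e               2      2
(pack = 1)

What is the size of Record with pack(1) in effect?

m5 at 0 (size 20, align 1) → ends 20
h at 20 (size 2, align 1) → ends 22
m13 at 22 (size 4, align 1) → ends 26
m2 at 26 (size 2, align 1) → ends 28
m9 at 28 (size 2, align 1) → ends 30
a at 30 (size 2, align 1) → ends 32
m8 at 32 (size 1, align 1) → ends 33
m14 at 33 (size 1, align 1) → ends 34
m10 at 34 (size 4, align 1) → ends 38
m15 at 38 (size 4, align 1) → ends 42
e at 42 (size 2, align 1) → ends 44
total 44 bytes, alignment 1

44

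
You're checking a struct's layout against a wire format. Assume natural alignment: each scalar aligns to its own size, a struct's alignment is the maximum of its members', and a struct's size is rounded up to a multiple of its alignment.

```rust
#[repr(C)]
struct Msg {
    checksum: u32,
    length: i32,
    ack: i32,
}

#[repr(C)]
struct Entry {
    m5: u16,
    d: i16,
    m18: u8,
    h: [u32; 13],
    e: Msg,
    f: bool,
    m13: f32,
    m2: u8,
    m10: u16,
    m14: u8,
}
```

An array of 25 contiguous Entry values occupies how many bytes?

2200

Msg: checksum at 0 (size 4, align 4) → ends 4; length at 4 (size 4, align 4) → ends 8; ack at 8 (size 4, align 4) → ends 12; total 12 bytes, alignment 4
m5 at 0 (size 2, align 2) → ends 2
d at 2 (size 2, align 2) → ends 4
m18 at 4 (size 1, align 1) → ends 5
pad 3 to align 4 for h
h at 8 (size 52, align 4) → ends 60
e at 60 (size 12, align 4) → ends 72
f at 72 (size 1, align 1) → ends 73
pad 3 to align 4 for m13
m13 at 76 (size 4, align 4) → ends 80
m2 at 80 (size 1, align 1) → ends 81
pad 1 to align 2 for m10
m10 at 82 (size 2, align 2) → ends 84
m14 at 84 (size 1, align 1) → ends 85
tail pad 3 to reach multiple of 4
total 88 bytes, alignment 4
array of 25: 25 × 88 = 2200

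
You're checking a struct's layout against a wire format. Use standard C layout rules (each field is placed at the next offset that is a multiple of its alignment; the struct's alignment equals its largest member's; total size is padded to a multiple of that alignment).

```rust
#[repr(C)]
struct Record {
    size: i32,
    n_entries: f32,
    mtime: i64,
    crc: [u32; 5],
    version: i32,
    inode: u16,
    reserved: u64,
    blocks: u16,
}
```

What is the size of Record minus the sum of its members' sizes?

12

0..4  size  (4B, 4-aligned)
4..8  n_entries  (4B, 4-aligned)
8..16  mtime  (8B, 8-aligned)
16..36  crc  (20B, 4-aligned)
36..40  version  (4B, 4-aligned)
40..42  inode  (2B, 2-aligned)
42..48  -- padding (6B)
48..56  reserved  (8B, 8-aligned)
56..58  blocks  (2B, 2-aligned)
58..64  -- tail padding (6B)
sizeof = 64, alignof = 8
data bytes 52, size 64 → padding 12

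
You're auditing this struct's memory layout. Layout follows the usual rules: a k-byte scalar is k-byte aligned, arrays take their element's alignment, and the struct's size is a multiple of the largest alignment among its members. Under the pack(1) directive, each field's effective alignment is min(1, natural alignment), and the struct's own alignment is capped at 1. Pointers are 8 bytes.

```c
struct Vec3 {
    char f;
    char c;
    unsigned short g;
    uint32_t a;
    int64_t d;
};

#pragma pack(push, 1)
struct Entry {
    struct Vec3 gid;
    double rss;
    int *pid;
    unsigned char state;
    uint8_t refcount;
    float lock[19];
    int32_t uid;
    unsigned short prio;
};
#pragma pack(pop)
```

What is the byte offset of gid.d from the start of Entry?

Vec3: f at 0 (size 1, align 1) → ends 1; c at 1 (size 1, align 1) → ends 2; g at 2 (size 2, align 2) → ends 4; a at 4 (size 4, align 4) → ends 8; d at 8 (size 8, align 8) → ends 16; total 16 bytes, alignment 8
gid at 0 (size 16, align 1) → ends 16
within Vec3: d at 8
0 + 8 = 8

8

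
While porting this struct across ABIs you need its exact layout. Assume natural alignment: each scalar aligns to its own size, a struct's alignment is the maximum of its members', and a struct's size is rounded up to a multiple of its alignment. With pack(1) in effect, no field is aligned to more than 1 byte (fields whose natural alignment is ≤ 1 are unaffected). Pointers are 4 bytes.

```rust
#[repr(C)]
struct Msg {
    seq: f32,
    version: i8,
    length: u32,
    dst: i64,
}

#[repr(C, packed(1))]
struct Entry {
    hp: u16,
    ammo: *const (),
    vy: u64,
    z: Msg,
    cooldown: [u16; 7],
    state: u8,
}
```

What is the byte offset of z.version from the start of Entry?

18

Msg: seq at 0 (size 4, align 4) → ends 4; version at 4 (size 1, align 1) → ends 5; pad 3 to align 4 for length; length at 8 (size 4, align 4) → ends 12; pad 4 to align 8 for dst; dst at 16 (size 8, align 8) → ends 24; total 24 bytes, alignment 8
hp at 0 (size 2, align 1) → ends 2
ammo at 2 (size 4, align 1) → ends 6
vy at 6 (size 8, align 1) → ends 14
z at 14 (size 24, align 1) → ends 38
within Msg: version at 4
14 + 4 = 18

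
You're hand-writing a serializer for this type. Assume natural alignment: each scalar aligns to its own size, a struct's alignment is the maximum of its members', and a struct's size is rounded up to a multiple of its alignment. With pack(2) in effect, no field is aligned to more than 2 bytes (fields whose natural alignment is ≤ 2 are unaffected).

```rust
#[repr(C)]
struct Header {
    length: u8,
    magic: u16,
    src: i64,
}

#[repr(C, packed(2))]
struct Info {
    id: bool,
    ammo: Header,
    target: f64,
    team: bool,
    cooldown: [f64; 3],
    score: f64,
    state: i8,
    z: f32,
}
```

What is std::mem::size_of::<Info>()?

Header: @0: length [1B, align 1] → 1; +1 pad (align 2); @2: magic [2B, align 2] → 4; +4 pad (align 8); @8: src [8B, align 8] → 16; size 16, align 8
@0: id [1B, align 1] → 1
+1 pad (align 2)
@2: ammo [16B, align 2] → 18
@18: target [8B, align 2] → 26
@26: team [1B, align 1] → 27
+1 pad (align 2)
@28: cooldown [24B, align 2] → 52
@52: score [8B, align 2] → 60
@60: state [1B, align 1] → 61
+1 pad (align 2)
@62: z [4B, align 2] → 66
size 66, align 2

66 bytes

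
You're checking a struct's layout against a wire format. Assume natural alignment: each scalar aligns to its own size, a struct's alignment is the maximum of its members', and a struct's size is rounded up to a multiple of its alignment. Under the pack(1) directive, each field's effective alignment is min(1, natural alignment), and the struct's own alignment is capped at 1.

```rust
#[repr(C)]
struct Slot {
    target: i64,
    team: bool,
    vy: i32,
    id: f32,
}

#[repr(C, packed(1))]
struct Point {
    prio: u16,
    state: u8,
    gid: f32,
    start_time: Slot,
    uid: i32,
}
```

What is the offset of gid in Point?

3

Slot: 0..8  target  (8B, 8-aligned); 8..9  team  (1B, 1-aligned); 9..12  -- padding (3B); 12..16  vy  (4B, 4-aligned); 16..20  id  (4B, 4-aligned); 20..24  -- tail padding (4B); sizeof = 24, alignof = 8
0..2  prio  (2B, 1-aligned)
2..3  state  (1B, 1-aligned)
3..7  gid  (4B, 1-aligned)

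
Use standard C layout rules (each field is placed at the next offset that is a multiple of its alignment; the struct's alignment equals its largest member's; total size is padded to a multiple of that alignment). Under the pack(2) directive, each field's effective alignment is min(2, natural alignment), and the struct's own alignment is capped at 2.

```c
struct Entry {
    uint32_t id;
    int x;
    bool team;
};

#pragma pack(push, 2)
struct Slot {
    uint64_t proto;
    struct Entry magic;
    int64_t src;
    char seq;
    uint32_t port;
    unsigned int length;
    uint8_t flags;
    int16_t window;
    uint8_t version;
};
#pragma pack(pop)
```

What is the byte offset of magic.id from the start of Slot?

8

Entry: id at 0 (size 4, align 4) → ends 4; x at 4 (size 4, align 4) → ends 8; team at 8 (size 1, align 1) → ends 9; tail pad 3 to reach multiple of 4; total 12 bytes, alignment 4
proto at 0 (size 8, align 2) → ends 8
magic at 8 (size 12, align 2) → ends 20
within Entry: id at 0
8 + 0 = 8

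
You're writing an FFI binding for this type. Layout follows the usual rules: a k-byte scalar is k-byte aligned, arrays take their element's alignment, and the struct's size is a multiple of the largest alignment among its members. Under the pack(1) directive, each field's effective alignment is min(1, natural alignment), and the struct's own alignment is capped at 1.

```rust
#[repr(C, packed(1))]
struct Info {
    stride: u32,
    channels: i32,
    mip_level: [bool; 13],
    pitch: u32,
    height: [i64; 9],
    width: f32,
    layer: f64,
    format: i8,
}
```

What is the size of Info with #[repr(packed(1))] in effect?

110

@0: stride [4B, align 1] → 4
@4: channels [4B, align 1] → 8
@8: mip_level [13B, align 1] → 21
@21: pitch [4B, align 1] → 25
@25: height [72B, align 1] → 97
@97: width [4B, align 1] → 101
@101: layer [8B, align 1] → 109
@109: format [1B, align 1] → 110
size 110, align 1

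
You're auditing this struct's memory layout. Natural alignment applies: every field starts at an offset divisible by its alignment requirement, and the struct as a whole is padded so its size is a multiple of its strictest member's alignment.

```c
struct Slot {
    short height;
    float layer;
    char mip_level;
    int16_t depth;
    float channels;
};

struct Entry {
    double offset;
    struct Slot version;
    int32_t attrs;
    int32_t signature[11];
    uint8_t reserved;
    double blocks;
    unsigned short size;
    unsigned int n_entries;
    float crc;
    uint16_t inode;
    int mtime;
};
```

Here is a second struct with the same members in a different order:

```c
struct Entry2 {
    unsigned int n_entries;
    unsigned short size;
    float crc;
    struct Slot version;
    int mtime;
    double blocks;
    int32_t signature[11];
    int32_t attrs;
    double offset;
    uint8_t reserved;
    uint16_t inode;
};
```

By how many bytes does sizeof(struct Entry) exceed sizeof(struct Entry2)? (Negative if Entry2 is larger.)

Slot: 0..2  height  (2B, 2-aligned); 2..4  -- padding (2B); 4..8  layer  (4B, 4-aligned); 8..9  mip_level  (1B, 1-aligned); 9..10  -- padding (1B); 10..12  depth  (2B, 2-aligned); 12..16  channels  (4B, 4-aligned); sizeof = 16, alignof = 4
0..8  offset  (8B, 8-aligned)
8..24  version  (16B, 4-aligned)
24..28  attrs  (4B, 4-aligned)
28..72  signature  (44B, 4-aligned)
72..73  reserved  (1B, 1-aligned)
73..80  -- padding (7B)
80..88  blocks  (8B, 8-aligned)
88..90  size  (2B, 2-aligned)
90..92  -- padding (2B)
92..96  n_entries  (4B, 4-aligned)
96..100  crc  (4B, 4-aligned)
100..102  inode  (2B, 2-aligned)
102..104  -- padding (2B)
104..108  mtime  (4B, 4-aligned)
108..112  -- tail padding (4B)
sizeof = 112, alignof = 8
— Entry2 —
0..4  n_entries  (4B, 4-aligned)
4..6  size  (2B, 2-aligned)
6..8  -- padding (2B)
8..12  crc  (4B, 4-aligned)
12..28  version  (16B, 4-aligned)
28..32  mtime  (4B, 4-aligned)
32..40  blocks  (8B, 8-aligned)
40..84  signature  (44B, 4-aligned)
84..88  attrs  (4B, 4-aligned)
88..96  offset  (8B, 8-aligned)
96..97  reserved  (1B, 1-aligned)
97..98  -- padding (1B)
98..100  inode  (2B, 2-aligned)
100..104  -- tail padding (4B)
sizeof = 104, alignof = 8
112 − 104 = 8

8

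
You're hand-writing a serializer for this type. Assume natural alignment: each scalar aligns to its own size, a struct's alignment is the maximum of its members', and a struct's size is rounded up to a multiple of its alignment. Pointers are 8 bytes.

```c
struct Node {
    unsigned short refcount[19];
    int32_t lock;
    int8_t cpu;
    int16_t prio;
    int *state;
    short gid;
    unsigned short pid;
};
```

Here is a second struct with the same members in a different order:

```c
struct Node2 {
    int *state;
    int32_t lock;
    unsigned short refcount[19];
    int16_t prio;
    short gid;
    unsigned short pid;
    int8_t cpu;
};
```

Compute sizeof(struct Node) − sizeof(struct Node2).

refcount at 0 (size 38, align 2) → ends 38
pad 2 to align 4 for lock
lock at 40 (size 4, align 4) → ends 44
cpu at 44 (size 1, align 1) → ends 45
pad 1 to align 2 for prio
prio at 46 (size 2, align 2) → ends 48
state at 48 (size 8, align 8) → ends 56
gid at 56 (size 2, align 2) → ends 58
pid at 58 (size 2, align 2) → ends 60
tail pad 4 to reach multiple of 8
total 64 bytes, alignment 8
— Node2 —
state at 0 (size 8, align 8) → ends 8
lock at 8 (size 4, align 4) → ends 12
refcount at 12 (size 38, align 2) → ends 50
prio at 50 (size 2, align 2) → ends 52
gid at 52 (size 2, align 2) → ends 54
pid at 54 (size 2, align 2) → ends 56
cpu at 56 (size 1, align 1) → ends 57
tail pad 7 to reach multiple of 8
total 64 bytes, alignment 8
64 − 64 = 0

0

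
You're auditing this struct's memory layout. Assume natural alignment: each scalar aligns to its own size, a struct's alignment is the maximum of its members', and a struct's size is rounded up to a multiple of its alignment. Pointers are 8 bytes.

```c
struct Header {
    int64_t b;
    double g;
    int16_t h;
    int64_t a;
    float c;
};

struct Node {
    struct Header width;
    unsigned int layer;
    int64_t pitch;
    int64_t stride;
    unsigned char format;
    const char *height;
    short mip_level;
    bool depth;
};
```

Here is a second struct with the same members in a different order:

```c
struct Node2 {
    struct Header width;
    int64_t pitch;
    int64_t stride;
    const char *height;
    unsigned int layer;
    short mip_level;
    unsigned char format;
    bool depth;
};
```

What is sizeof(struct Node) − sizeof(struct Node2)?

16

Header: b at 0 (size 8, align 8) → ends 8; g at 8 (size 8, align 8) → ends 16; h at 16 (size 2, align 2) → ends 18; pad 6 to align 8 for a; a at 24 (size 8, align 8) → ends 32; c at 32 (size 4, align 4) → ends 36; tail pad 4 to reach multiple of 8; total 40 bytes, alignment 8
width at 0 (size 40, align 8) → ends 40
layer at 40 (size 4, align 4) → ends 44
pad 4 to align 8 for pitch
pitch at 48 (size 8, align 8) → ends 56
stride at 56 (size 8, align 8) → ends 64
format at 64 (size 1, align 1) → ends 65
pad 7 to align 8 for height
height at 72 (size 8, align 8) → ends 80
mip_level at 80 (size 2, align 2) → ends 82
depth at 82 (size 1, align 1) → ends 83
tail pad 5 to reach multiple of 8
total 88 bytes, alignment 8
— Node2 —
width at 0 (size 40, align 8) → ends 40
pitch at 40 (size 8, align 8) → ends 48
stride at 48 (size 8, align 8) → ends 56
height at 56 (size 8, align 8) → ends 64
layer at 64 (size 4, align 4) → ends 68
mip_level at 68 (size 2, align 2) → ends 70
format at 70 (size 1, align 1) → ends 71
depth at 71 (size 1, align 1) → ends 72
total 72 bytes, alignment 8
88 − 72 = 16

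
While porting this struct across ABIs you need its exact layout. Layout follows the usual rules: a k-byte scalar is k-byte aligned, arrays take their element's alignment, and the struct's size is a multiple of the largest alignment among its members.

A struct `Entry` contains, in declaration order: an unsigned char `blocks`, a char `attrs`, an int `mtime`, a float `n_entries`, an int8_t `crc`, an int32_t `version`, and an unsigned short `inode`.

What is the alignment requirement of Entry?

4

member alignments: blocks=1, attrs=1, mtime=4, n_entries=4, crc=1, version=4, inode=2
max = 4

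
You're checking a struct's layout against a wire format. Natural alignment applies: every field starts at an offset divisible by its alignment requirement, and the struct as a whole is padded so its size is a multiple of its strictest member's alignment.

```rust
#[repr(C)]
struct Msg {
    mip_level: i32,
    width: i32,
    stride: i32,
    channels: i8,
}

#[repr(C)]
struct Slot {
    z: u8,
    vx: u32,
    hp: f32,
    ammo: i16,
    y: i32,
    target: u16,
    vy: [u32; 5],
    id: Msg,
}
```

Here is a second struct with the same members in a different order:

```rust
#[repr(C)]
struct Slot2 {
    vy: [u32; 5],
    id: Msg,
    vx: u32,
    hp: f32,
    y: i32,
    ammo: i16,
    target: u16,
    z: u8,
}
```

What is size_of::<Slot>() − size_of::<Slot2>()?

4

Msg: @0: mip_level [4B, align 4] → 4; @4: width [4B, align 4] → 8; @8: stride [4B, align 4] → 12; @12: channels [1B, align 1] → 13; +3 tail pad (align 4); size 16, align 4
@0: z [1B, align 1] → 1
+3 pad (align 4)
@4: vx [4B, align 4] → 8
@8: hp [4B, align 4] → 12
@12: ammo [2B, align 2] → 14
+2 pad (align 4)
@16: y [4B, align 4] → 20
@20: target [2B, align 2] → 22
+2 pad (align 4)
@24: vy [20B, align 4] → 44
@44: id [16B, align 4] → 60
size 60, align 4
— Slot2 —
@0: vy [20B, align 4] → 20
@20: id [16B, align 4] → 36
@36: vx [4B, align 4] → 40
@40: hp [4B, align 4] → 44
@44: y [4B, align 4] → 48
@48: ammo [2B, align 2] → 50
@50: target [2B, align 2] → 52
@52: z [1B, align 1] → 53
+3 tail pad (align 4)
size 56, align 4
60 − 56 = 4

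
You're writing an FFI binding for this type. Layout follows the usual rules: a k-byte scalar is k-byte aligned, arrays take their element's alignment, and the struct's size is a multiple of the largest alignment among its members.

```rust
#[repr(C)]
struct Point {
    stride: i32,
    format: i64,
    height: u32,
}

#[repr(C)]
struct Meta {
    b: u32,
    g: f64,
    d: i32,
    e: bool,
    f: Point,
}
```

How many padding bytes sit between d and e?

0

Point: @0: stride [4B, align 4] → 4; +4 pad (align 8); @8: format [8B, align 8] → 16; @16: height [4B, align 4] → 20; +4 tail pad (align 8); size 24, align 8
@0: b [4B, align 4] → 4
+4 pad (align 8)
@8: g [8B, align 8] → 16
@16: d [4B, align 4] → 20
@20: e [1B, align 1] → 21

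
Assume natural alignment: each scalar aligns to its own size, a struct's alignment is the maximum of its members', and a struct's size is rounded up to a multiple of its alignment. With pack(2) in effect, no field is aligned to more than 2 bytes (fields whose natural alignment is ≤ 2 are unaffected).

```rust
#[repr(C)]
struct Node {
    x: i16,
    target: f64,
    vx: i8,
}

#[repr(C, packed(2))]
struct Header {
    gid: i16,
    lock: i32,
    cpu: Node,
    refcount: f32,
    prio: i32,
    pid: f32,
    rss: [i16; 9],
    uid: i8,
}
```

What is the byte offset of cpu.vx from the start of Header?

Node: x at 0 (size 2, align 2) → ends 2; pad 6 to align 8 for target; target at 8 (size 8, align 8) → ends 16; vx at 16 (size 1, align 1) → ends 17; tail pad 7 to reach multiple of 8; total 24 bytes, alignment 8
gid at 0 (size 2, align 2) → ends 2
lock at 2 (size 4, align 2) → ends 6
cpu at 6 (size 24, align 2) → ends 30
within Node: vx at 16
6 + 16 = 22

22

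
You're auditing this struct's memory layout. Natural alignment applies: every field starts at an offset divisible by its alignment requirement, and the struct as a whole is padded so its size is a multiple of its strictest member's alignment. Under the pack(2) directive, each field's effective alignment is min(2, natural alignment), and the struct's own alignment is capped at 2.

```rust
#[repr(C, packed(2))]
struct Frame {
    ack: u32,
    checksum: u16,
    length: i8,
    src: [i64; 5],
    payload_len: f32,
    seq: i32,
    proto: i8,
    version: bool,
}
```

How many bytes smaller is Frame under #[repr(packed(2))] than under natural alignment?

natural layout:
  @0: ack [4B, align 4] → 4
  @4: checksum [2B, align 2] → 6
  @6: length [1B, align 1] → 7
  +1 pad (align 8)
  @8: src [40B, align 8] → 48
  @48: payload_len [4B, align 4] → 52
  @52: seq [4B, align 4] → 56
  @56: proto [1B, align 1] → 57
  @57: version [1B, align 1] → 58
  +6 tail pad (align 8)
  size 64, align 8
packed(2) layout:
  @0: ack [4B, align 2] → 4
  @4: checksum [2B, align 2] → 6
  @6: length [1B, align 1] → 7
  +1 pad (align 2)
  @8: src [40B, align 2] → 48
  @48: payload_len [4B, align 2] → 52
  @52: seq [4B, align 2] → 56
  @56: proto [1B, align 1] → 57
  @57: version [1B, align 1] → 58
  size 58, align 2
64 − 58 = 6

6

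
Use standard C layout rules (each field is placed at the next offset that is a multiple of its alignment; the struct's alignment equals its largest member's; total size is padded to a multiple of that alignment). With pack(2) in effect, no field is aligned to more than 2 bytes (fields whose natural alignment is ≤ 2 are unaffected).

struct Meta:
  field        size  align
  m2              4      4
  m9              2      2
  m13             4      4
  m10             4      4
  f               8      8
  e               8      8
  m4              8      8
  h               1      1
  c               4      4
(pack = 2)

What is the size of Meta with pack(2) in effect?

44

@0: m2 [4B, align 2] → 4
@4: m9 [2B, align 2] → 6
@6: m13 [4B, align 2] → 10
@10: m10 [4B, align 2] → 14
@14: f [8B, align 2] → 22
@22: e [8B, align 2] → 30
@30: m4 [8B, align 2] → 38
@38: h [1B, align 1] → 39
+1 pad (align 2)
@40: c [4B, align 2] → 44
size 44, align 2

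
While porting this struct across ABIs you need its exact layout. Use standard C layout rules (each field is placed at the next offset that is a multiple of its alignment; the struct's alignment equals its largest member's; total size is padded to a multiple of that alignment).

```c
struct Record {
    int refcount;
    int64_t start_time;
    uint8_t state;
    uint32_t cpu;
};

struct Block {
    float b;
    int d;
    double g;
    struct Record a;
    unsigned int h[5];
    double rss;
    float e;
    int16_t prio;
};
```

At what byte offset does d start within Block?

Record: refcount at 0 (size 4, align 4) → ends 4; pad 4 to align 8 for start_time; start_time at 8 (size 8, align 8) → ends 16; state at 16 (size 1, align 1) → ends 17; pad 3 to align 4 for cpu; cpu at 20 (size 4, align 4) → ends 24; total 24 bytes, alignment 8
b at 0 (size 4, align 4) → ends 4
d at 4 (size 4, align 4) → ends 8

4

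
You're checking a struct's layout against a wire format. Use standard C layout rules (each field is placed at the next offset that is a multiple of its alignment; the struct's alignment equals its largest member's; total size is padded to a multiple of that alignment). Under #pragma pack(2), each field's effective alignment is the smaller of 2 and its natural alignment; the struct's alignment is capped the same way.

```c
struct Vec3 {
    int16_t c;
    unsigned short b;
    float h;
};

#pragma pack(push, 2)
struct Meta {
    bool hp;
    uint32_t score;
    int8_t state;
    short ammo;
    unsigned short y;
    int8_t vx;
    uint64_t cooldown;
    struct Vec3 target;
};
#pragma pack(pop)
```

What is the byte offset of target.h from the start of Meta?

Vec3: @0: c [2B, align 2] → 2; @2: b [2B, align 2] → 4; @4: h [4B, align 4] → 8; size 8, align 4
@0: hp [1B, align 1] → 1
+1 pad (align 2)
@2: score [4B, align 2] → 6
@6: state [1B, align 1] → 7
+1 pad (align 2)
@8: ammo [2B, align 2] → 10
@10: y [2B, align 2] → 12
@12: vx [1B, align 1] → 13
+1 pad (align 2)
@14: cooldown [8B, align 2] → 22
@22: target [8B, align 2] → 30
within Vec3: h at 4
22 + 4 = 26

26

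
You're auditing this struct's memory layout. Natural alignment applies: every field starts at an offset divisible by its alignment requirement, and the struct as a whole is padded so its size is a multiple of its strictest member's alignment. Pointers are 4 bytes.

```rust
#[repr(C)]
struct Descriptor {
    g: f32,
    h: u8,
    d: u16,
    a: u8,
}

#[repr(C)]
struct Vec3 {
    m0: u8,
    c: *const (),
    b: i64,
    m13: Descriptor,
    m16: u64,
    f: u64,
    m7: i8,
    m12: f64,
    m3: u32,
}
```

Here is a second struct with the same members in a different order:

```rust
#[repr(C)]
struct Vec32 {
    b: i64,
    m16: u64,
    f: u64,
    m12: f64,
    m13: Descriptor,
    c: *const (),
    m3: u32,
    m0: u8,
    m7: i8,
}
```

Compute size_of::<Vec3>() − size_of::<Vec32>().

16

Descriptor: @0: g [4B, align 4] → 4; @4: h [1B, align 1] → 5; +1 pad (align 2); @6: d [2B, align 2] → 8; @8: a [1B, align 1] → 9; +3 tail pad (align 4); size 12, align 4
@0: m0 [1B, align 1] → 1
+3 pad (align 4)
@4: c [4B, align 4] → 8
@8: b [8B, align 8] → 16
@16: m13 [12B, align 4] → 28
+4 pad (align 8)
@32: m16 [8B, align 8] → 40
@40: f [8B, align 8] → 48
@48: m7 [1B, align 1] → 49
+7 pad (align 8)
@56: m12 [8B, align 8] → 64
@64: m3 [4B, align 4] → 68
+4 tail pad (align 8)
size 72, align 8
— Vec32 —
@0: b [8B, align 8] → 8
@8: m16 [8B, align 8] → 16
@16: f [8B, align 8] → 24
@24: m12 [8B, align 8] → 32
@32: m13 [12B, align 4] → 44
@44: c [4B, align 4] → 48
@48: m3 [4B, align 4] → 52
@52: m0 [1B, align 1] → 53
@53: m7 [1B, align 1] → 54
+2 tail pad (align 8)
size 56, align 8
72 − 56 = 16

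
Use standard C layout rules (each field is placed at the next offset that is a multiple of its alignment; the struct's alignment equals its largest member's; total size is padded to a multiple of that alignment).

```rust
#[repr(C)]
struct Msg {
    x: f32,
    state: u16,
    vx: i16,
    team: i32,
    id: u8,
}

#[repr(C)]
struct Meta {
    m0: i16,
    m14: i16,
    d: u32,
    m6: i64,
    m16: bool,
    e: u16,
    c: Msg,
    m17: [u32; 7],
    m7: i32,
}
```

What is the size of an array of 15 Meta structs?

1080

Msg: @0: x [4B, align 4] → 4; @4: state [2B, align 2] → 6; @6: vx [2B, align 2] → 8; @8: team [4B, align 4] → 12; @12: id [1B, align 1] → 13; +3 tail pad (align 4); size 16, align 4
@0: m0 [2B, align 2] → 2
@2: m14 [2B, align 2] → 4
@4: d [4B, align 4] → 8
@8: m6 [8B, align 8] → 16
@16: m16 [1B, align 1] → 17
+1 pad (align 2)
@18: e [2B, align 2] → 20
@20: c [16B, align 4] → 36
@36: m17 [28B, align 4] → 64
@64: m7 [4B, align 4] → 68
+4 tail pad (align 8)
size 72, align 8
array of 15: 15 × 72 = 1080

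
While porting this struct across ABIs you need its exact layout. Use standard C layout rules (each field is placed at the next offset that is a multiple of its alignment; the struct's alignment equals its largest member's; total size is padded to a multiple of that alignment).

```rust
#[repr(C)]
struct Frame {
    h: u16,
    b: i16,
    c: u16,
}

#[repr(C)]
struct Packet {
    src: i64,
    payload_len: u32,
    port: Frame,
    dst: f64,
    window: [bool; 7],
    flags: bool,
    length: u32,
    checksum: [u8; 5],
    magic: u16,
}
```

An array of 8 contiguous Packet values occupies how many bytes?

Frame: 0..2  h  (2B, 2-aligned); 2..4  b  (2B, 2-aligned); 4..6  c  (2B, 2-aligned); sizeof = 6, alignof = 2
0..8  src  (8B, 8-aligned)
8..12  payload_len  (4B, 4-aligned)
12..18  port  (6B, 2-aligned)
18..24  -- padding (6B)
24..32  dst  (8B, 8-aligned)
32..39  window  (7B, 1-aligned)
39..40  flags  (1B, 1-aligned)
40..44  length  (4B, 4-aligned)
44..49  checksum  (5B, 1-aligned)
49..50  -- padding (1B)
50..52  magic  (2B, 2-aligned)
52..56  -- tail padding (4B)
sizeof = 56, alignof = 8
array of 8: 8 × 56 = 448

448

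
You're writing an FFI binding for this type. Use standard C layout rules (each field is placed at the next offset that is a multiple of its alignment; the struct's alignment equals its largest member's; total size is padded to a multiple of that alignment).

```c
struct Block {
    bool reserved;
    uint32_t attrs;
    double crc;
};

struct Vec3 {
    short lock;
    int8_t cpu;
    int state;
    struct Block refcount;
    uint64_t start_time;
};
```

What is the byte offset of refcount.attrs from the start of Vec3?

12

Block: @0: reserved [1B, align 1] → 1; +3 pad (align 4); @4: attrs [4B, align 4] → 8; @8: crc [8B, align 8] → 16; size 16, align 8
@0: lock [2B, align 2] → 2
@2: cpu [1B, align 1] → 3
+1 pad (align 4)
@4: state [4B, align 4] → 8
@8: refcount [16B, align 8] → 24
within Block: attrs at 4
8 + 4 = 12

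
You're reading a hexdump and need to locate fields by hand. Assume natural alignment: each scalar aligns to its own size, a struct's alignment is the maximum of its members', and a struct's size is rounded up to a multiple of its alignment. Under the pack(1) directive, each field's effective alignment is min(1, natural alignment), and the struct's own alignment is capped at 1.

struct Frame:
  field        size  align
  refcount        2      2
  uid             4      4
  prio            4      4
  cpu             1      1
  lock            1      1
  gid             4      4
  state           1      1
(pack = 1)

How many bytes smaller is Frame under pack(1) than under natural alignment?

7

natural layout:
  0..2  refcount  (2B, 2-aligned)
  2..4  -- padding (2B)
  4..8  uid  (4B, 4-aligned)
  8..12  prio  (4B, 4-aligned)
  12..13  cpu  (1B, 1-aligned)
  13..14  lock  (1B, 1-aligned)
  14..16  -- padding (2B)
  16..20  gid  (4B, 4-aligned)
  20..21  state  (1B, 1-aligned)
  21..24  -- tail padding (3B)
  sizeof = 24, alignof = 4
packed(1) layout:
  0..2  refcount  (2B, 1-aligned)
  2..6  uid  (4B, 1-aligned)
  6..10  prio  (4B, 1-aligned)
  10..11  cpu  (1B, 1-aligned)
  11..12  lock  (1B, 1-aligned)
  12..16  gid  (4B, 1-aligned)
  16..17  state  (1B, 1-aligned)
  sizeof = 17, alignof = 1
24 − 17 = 7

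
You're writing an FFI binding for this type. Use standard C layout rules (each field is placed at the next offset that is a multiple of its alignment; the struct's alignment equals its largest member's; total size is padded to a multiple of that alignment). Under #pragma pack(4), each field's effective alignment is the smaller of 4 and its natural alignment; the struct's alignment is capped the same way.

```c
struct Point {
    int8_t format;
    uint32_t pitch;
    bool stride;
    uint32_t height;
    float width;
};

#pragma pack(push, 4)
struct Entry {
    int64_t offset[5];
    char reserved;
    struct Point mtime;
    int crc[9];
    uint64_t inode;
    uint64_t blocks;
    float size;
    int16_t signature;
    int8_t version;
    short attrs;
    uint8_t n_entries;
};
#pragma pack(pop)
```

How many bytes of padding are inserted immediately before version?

Point: 0..1  format  (1B, 1-aligned); 1..4  -- padding (3B); 4..8  pitch  (4B, 4-aligned); 8..9  stride  (1B, 1-aligned); 9..12  -- padding (3B); 12..16  height  (4B, 4-aligned); 16..20  width  (4B, 4-aligned); sizeof = 20, alignof = 4
0..40  offset  (40B, 4-aligned)
40..41  reserved  (1B, 1-aligned)
41..44  -- padding (3B)
44..64  mtime  (20B, 4-aligned)
64..100  crc  (36B, 4-aligned)
100..108  inode  (8B, 4-aligned)
108..116  blocks  (8B, 4-aligned)
116..120  size  (4B, 4-aligned)
120..122  signature  (2B, 2-aligned)
122..123  version  (1B, 1-aligned)

0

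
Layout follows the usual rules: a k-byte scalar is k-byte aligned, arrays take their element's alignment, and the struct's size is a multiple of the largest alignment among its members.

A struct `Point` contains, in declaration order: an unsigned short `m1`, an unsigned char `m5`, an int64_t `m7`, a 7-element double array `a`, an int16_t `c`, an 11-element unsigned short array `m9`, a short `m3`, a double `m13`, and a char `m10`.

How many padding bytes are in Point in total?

0..2  m1  (2B, 2-aligned)
2..3  m5  (1B, 1-aligned)
3..8  -- padding (5B)
8..16  m7  (8B, 8-aligned)
16..72  a  (56B, 8-aligned)
72..74  c  (2B, 2-aligned)
74..96  m9  (22B, 2-aligned)
96..98  m3  (2B, 2-aligned)
98..104  -- padding (6B)
104..112  m13  (8B, 8-aligned)
112..113  m10  (1B, 1-aligned)
113..120  -- tail padding (7B)
sizeof = 120, alignof = 8
data bytes 102, size 120 → padding 18

18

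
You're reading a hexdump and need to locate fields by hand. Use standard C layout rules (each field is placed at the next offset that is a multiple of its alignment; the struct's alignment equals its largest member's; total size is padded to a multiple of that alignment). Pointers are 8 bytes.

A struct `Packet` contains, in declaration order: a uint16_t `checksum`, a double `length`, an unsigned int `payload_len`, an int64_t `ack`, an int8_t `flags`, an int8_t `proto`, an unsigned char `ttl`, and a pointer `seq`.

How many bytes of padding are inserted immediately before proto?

checksum at 0 (size 2, align 2) → ends 2
pad 6 to align 8 for length
length at 8 (size 8, align 8) → ends 16
payload_len at 16 (size 4, align 4) → ends 20
pad 4 to align 8 for ack
ack at 24 (size 8, align 8) → ends 32
flags at 32 (size 1, align 1) → ends 33
proto at 33 (size 1, align 1) → ends 34

0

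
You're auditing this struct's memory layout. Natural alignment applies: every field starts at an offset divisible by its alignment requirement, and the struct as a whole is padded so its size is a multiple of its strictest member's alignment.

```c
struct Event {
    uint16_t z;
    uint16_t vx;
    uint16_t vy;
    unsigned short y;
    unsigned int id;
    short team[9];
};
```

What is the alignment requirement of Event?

4

member alignments: z=2, vx=2, vy=2, y=2, id=4, team=2
max = 4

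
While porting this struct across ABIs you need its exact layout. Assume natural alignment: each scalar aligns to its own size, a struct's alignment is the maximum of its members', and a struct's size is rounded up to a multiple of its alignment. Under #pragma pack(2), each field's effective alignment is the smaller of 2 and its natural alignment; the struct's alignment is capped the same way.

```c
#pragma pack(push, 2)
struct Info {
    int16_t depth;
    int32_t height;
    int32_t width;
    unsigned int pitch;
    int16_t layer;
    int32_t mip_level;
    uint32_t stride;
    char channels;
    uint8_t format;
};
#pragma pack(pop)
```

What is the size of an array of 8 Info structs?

208

depth at 0 (size 2, align 2) → ends 2
height at 2 (size 4, align 2) → ends 6
width at 6 (size 4, align 2) → ends 10
pitch at 10 (size 4, align 2) → ends 14
layer at 14 (size 2, align 2) → ends 16
mip_level at 16 (size 4, align 2) → ends 20
stride at 20 (size 4, align 2) → ends 24
channels at 24 (size 1, align 1) → ends 25
format at 25 (size 1, align 1) → ends 26
total 26 bytes, alignment 2
array of 8: 8 × 26 = 208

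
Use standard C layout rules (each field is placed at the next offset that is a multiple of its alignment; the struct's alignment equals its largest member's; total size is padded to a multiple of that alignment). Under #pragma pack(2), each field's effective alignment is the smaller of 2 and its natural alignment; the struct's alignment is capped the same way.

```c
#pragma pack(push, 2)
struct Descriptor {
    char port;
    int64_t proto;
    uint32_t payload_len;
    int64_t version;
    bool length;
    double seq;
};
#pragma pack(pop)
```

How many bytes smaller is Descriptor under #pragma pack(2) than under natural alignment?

16

natural layout:
  @0: port [1B, align 1] → 1
  +7 pad (align 8)
  @8: proto [8B, align 8] → 16
  @16: payload_len [4B, align 4] → 20
  +4 pad (align 8)
  @24: version [8B, align 8] → 32
  @32: length [1B, align 1] → 33
  +7 pad (align 8)
  @40: seq [8B, align 8] → 48
  size 48, align 8
packed(2) layout:
  @0: port [1B, align 1] → 1
  +1 pad (align 2)
  @2: proto [8B, align 2] → 10
  @10: payload_len [4B, align 2] → 14
  @14: version [8B, align 2] → 22
  @22: length [1B, align 1] → 23
  +1 pad (align 2)
  @24: seq [8B, align 2] → 32
  size 32, align 2
48 − 32 = 16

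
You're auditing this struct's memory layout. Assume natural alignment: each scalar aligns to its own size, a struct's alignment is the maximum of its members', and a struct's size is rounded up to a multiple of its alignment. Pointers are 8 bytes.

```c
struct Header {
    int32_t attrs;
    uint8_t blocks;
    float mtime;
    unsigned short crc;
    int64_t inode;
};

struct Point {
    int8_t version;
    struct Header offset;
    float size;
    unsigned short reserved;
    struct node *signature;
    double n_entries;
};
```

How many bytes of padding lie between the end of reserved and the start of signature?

Header: @0: attrs [4B, align 4] → 4; @4: blocks [1B, align 1] → 5; +3 pad (align 4); @8: mtime [4B, align 4] → 12; @12: crc [2B, align 2] → 14; +2 pad (align 8); @16: inode [8B, align 8] → 24; size 24, align 8
@0: version [1B, align 1] → 1
+7 pad (align 8)
@8: offset [24B, align 8] → 32
@32: size [4B, align 4] → 36
@36: reserved [2B, align 2] → 38
+2 pad (align 8)
@40: signature [8B, align 8] → 48

2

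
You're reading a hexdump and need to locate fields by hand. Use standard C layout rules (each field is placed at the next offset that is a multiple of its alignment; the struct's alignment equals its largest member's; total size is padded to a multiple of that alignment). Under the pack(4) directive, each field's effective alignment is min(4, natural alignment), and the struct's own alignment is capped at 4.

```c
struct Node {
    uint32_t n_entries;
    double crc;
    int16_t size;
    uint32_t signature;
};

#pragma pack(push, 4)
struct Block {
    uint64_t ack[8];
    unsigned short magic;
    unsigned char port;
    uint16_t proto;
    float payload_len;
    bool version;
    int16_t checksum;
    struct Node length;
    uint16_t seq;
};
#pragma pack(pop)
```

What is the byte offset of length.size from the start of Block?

96

Node: @0: n_entries [4B, align 4] → 4; +4 pad (align 8); @8: crc [8B, align 8] → 16; @16: size [2B, align 2] → 18; +2 pad (align 4); @20: signature [4B, align 4] → 24; size 24, align 8
@0: ack [64B, align 4] → 64
@64: magic [2B, align 2] → 66
@66: port [1B, align 1] → 67
+1 pad (align 2)
@68: proto [2B, align 2] → 70
+2 pad (align 4)
@72: payload_len [4B, align 4] → 76
@76: version [1B, align 1] → 77
+1 pad (align 2)
@78: checksum [2B, align 2] → 80
@80: length [24B, align 4] → 104
within Node: size at 16
80 + 16 = 96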